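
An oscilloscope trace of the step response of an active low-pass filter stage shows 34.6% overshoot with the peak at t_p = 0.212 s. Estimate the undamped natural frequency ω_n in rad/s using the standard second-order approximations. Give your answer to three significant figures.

ω_n ≈ 15.6 rad/s

From the overshoot, ζ = −ln(OS)/√(π²+ln²(OS)) = 0.320.
From t_p = π/ω_d, ω_d = π/0.212 = 14.8 rad/s, so ω_n = ω_d/√(1−ζ²) = 15.6 rad/s.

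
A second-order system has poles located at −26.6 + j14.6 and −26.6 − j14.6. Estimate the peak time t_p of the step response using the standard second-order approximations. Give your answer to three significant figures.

t_p ≈ 0.215 s

t_p = π/ω_d with ω_d = 14.6 (the imaginary part), so t_p = 0.215 s.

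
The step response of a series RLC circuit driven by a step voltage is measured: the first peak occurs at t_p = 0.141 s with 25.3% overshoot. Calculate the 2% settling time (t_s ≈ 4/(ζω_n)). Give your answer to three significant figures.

t_s ≈ 0.410 s

From the overshoot, ζ = −ln(OS)/√(π²+ln²(OS)) = 0.401.
t_p = π/ω_d ⇒ ω_d = 22.3 rad/s; then ω_n = ω_d/√(1−ζ²) = 24.3 rad/s.
t_s ≈ 4/(ζω_n) = 4/(0.401·24.3) = 0.410 s.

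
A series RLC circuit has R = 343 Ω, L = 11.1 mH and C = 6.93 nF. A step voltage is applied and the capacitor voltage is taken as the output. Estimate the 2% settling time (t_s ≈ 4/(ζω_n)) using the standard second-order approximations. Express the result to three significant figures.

t_s ≈ 0.000259 s

For a series RLC circuit (capacitor voltage as output), ω_n = 1/√(LC) = 1/√(11.1 mH · 6.93 nF) = 114000 rad/s.
ζ = (R/2)·√(C/L) = (343/2)·√(6.93 nF/11.1 mH) = 0.136.
t_s ≈ 4/(ζω_n) = 0.000259 s.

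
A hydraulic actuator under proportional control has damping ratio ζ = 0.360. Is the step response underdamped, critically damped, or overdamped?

underdamped

Since ζ = 0.360 < 1, the system is underdamped.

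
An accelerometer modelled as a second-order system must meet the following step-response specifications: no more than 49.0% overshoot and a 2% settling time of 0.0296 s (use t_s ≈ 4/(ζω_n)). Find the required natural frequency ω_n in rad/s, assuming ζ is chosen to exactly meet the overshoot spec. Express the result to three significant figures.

ω_n ≈ 610 rad/s

ζ = −ln(OS)/√(π² + (ln OS)²). With OS = 0.490, ln OS = −0.7133 and ζ = 0.7133/3.222 = 0.221.
From t_s ≈ 4/(ζω_n): ω_n = 4/(ζ·t_s) = 4/(0.221·0.0296) = 610 rad/s.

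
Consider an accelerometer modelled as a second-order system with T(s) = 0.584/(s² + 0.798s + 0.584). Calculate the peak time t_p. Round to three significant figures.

Matching coefficients with s² + 2ζω_n s + ω_n² gives ω_n² = 0.584 ⇒ ω_n = 0.764 rad/s, and ζ = 0.798/(2ω_n) = 0.522.
ω_d = ω_n√(1−ζ²) = 0.652 rad/s. Then t_p = π/ω_d = 4.82 s.

t_p ≈ 4.82 s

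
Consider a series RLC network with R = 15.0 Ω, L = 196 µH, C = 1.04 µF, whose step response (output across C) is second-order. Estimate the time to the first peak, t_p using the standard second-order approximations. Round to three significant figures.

For a series RLC circuit (capacitor voltage as output), ω_n = 1/√(LC) = 1/√(196 µH · 1.04 µF) = 70000 rad/s.
ζ = (R/2)·√(C/L) = (15.0/2)·√(1.04 µF/196 µH) = 0.546.
ω_d = ω_n√(1−ζ²) = 58700 rad/s. t_p = π/ω_d = 0.0000536 s.

t_p ≈ 0.0000536 s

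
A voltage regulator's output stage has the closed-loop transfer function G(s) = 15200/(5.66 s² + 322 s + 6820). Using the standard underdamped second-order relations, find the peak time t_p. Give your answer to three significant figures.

t_p ≈ 0.158 s

Dividing through by 5.66: denominator becomes s² + 56.89 s + 1205.
So ω_n = √1205 = 34.7 rad/s and ζ = 56.89/(2·34.7) = 0.819.
ω_d = 34.7·√(1 − 0.819²) = 19.9 rad/s. t_p = π/ω_d = 0.158 s.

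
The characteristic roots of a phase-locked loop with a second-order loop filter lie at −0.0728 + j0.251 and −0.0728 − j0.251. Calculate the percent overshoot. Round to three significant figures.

%OS ≈ 40.2%

With σ = 0.0728, ω_d = 0.251: ω_n = √(σ²+ω_d²) = 0.261 rad/s, ζ = σ/ω_n = 0.279.
Overshoot: exp(−π·0.279/√(1−0.279²)) = 0.402, i.e. 40.2%.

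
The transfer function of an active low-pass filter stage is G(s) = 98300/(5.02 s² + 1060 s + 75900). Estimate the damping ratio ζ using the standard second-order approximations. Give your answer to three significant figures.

ζ ≈ 0.859

Dividing through by 5.02: denominator becomes s² + 211.2 s + 15120.
So ω_n = √15120 = 123 rad/s and ζ = 211.2/(2·123) = 0.859.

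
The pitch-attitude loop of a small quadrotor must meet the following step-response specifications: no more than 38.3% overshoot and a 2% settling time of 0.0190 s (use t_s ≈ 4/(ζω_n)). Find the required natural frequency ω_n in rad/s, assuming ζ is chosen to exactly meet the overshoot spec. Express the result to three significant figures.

ζ = −ln(OS)/√(π² + (ln OS)²). With OS = 0.383, ln OS = −0.9597 and ζ = 0.9597/3.285 = 0.292.
From t_s ≈ 4/(ζω_n): ω_n = 4/(ζ·t_s) = 4/(0.292·0.0190) = 721 rad/s.

ω_n ≈ 721 rad/s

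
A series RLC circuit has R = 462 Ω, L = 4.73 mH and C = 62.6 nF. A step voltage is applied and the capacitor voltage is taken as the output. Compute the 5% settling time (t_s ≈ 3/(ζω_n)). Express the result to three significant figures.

For a series RLC circuit (capacitor voltage as output), ω_n = 1/√(LC) = 1/√(4.73 mH · 62.6 nF) = 58100 rad/s.
ζ = (R/2)·√(C/L) = (462/2)·√(62.6 nF/4.73 mH) = 0.840.
t_s ≈ 3/(ζω_n) = 0.0000614 s.

t_s ≈ 0.0000614 s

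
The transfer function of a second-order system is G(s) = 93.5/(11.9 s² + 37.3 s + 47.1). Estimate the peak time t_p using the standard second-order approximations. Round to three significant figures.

Dividing through by 11.9: denominator becomes s² + 3.134 s + 3.958.
So ω_n = √3.958 = 1.99 rad/s and ζ = 3.134/(2·1.99) = 0.788.
ω_d = ω_n√(1−ζ²) = 1.23 rad/s. t_p = π/ω_d = 2.56 s.

t_p ≈ 2.56 s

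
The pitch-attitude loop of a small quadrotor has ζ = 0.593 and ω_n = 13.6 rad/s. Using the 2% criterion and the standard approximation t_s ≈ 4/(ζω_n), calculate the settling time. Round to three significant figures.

t_s ≈ 0.496 s

t_s ≈ 4/(ζω_n) = 4/(0.593 × 13.6) = 0.496 s.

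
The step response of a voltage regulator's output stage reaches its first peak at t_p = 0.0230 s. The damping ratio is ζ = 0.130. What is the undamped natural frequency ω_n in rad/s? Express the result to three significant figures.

Peak time t_p = π/ω_d, so ω_d = π/t_p = π/0.0230 = 137 rad/s.
ω_n = ω_d/√(1−ζ²) = 137/√0.983 = 138 rad/s.

ω_n ≈ 138 rad/s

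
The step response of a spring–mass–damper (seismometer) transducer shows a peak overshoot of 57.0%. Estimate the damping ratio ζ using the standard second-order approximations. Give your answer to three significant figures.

From %OS = 100·exp(−πζ/√(1−ζ²)), invert to get ζ = −ln(OS)/√(π² + ln²(OS)) with OS = 0.570.
−ln 0.570 = 0.5621, so ζ = 0.5621/√(π² + 0.3160) = 0.176.

ζ ≈ 0.176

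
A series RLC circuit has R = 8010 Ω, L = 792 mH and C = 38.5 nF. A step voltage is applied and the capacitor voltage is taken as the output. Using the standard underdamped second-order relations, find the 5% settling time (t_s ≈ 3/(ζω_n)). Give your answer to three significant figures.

For a series RLC circuit (capacitor voltage as output), ω_n = 1/√(LC) = 1/√(792 mH · 38.5 nF) = 5730 rad/s.
ζ = (R/2)·√(C/L) = (8010/2)·√(38.5 nF/792 mH) = 0.883.
t_s ≈ 3/(ζω_n) = 0.000593 s.

t_s ≈ 0.000593 s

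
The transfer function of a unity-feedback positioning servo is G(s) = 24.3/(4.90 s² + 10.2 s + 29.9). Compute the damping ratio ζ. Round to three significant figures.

Dividing through by 4.90: denominator becomes s² + 2.082 s + 6.102.
So ω_n = √6.102 = 2.47 rad/s and ζ = 2.082/(2·2.47) = 0.421.

ζ ≈ 0.421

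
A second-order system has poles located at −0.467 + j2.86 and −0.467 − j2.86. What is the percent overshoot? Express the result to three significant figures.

%OS ≈ 59.9%

The poles are at −σ ± jω_d with σ = 0.467 and ω_d = 2.86, so ω_n = √(σ²+ω_d²) = 2.90 rad/s and ζ = σ/ω_n = 0.161.
Overshoot: exp(−π·0.161/√(1−0.161²)) = 0.599, i.e. 59.9%.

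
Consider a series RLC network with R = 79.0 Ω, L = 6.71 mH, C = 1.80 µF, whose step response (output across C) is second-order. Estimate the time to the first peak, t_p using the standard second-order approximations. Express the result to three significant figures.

t_p ≈ 0.000453 s

For a series RLC circuit (capacitor voltage as output), ω_n = 1/√(LC) = 1/√(6.71 mH · 1.80 µF) = 9100 rad/s.
ζ = (R/2)·√(C/L) = (79.0/2)·√(1.80 µF/6.71 mH) = 0.647.
ω_d = 9100·√(1 − 0.647²) = 6940 rad/s. t_p = π/ω_d = 0.000453 s.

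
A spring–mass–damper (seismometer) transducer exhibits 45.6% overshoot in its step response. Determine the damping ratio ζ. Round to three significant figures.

From %OS = 100·exp(−πζ/√(1−ζ²)), invert to get ζ = −ln(OS)/√(π² + ln²(OS)) with OS = 0.456.
−ln 0.456 = 0.7853, so ζ = 0.7853/√(π² + 0.6166) = 0.242.

ζ ≈ 0.242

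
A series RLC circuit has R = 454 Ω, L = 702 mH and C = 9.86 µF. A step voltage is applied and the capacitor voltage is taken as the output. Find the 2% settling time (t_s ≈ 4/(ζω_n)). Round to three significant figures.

t_s ≈ 0.0124 s

For a series RLC circuit (capacitor voltage as output), ω_n = 1/√(LC) = 1/√(702 mH · 9.86 µF) = 380 rad/s.
ζ = (R/2)·√(C/L) = (454/2)·√(9.86 µF/702 mH) = 0.851.
t_s ≈ 4/(ζω_n) = 0.0124 s.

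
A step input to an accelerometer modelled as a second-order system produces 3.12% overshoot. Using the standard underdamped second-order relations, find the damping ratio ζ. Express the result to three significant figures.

ζ ≈ 0.741

From %OS = 100·exp(−πζ/√(1−ζ²)), invert to get ζ = −ln(OS)/√(π² + ln²(OS)) with OS = 0.0312.
−ln 0.0312 = 3.467, so ζ = 3.467/√(π² + 12.02) = 0.741.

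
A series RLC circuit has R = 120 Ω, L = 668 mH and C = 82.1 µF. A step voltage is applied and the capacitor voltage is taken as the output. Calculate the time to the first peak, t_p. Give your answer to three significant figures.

For a series RLC circuit (capacitor voltage as output), ω_n = 1/√(LC) = 1/√(668 mH · 82.1 µF) = 135 rad/s.
ζ = (R/2)·√(C/L) = (120/2)·√(82.1 µF/668 mH) = 0.665.
ω_d = 135·√(1 − 0.665²) = 101 rad/s. t_p = π/ω_d = 0.0312 s.

t_p ≈ 0.0312 s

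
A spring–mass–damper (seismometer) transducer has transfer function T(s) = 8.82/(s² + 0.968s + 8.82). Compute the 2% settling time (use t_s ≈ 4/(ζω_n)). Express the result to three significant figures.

t_s ≈ 8.26 s

Comparing the denominator to s² + 2ζω_n s + ω_n²: ω_n = √8.82 = 2.97 rad/s, and 2ζω_n = 0.968 so ζ = 0.968/(2·2.97) = 0.163.
t_s ≈ 4/(ζω_n) = 4/(0.163·2.97) = 8.26 s.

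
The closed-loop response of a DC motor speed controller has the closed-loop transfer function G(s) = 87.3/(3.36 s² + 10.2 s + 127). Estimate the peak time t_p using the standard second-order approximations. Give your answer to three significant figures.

t_p ≈ 0.527 s

Dividing through by 3.36: denominator becomes s² + 3.036 s + 37.80.
So ω_n = √37.80 = 6.15 rad/s and ζ = 3.036/(2·6.15) = 0.247.
ω_d = ω_n√(1−ζ²) = 5.96 rad/s. t_p = π/ω_d = 0.527 s.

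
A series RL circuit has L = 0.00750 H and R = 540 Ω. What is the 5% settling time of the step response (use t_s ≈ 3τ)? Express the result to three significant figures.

τ = L/R = 0.00750/540 = 0.0000139 s.
t_s ≈ 3τ = 0.0000417 s.

t_s ≈ 0.0000417 s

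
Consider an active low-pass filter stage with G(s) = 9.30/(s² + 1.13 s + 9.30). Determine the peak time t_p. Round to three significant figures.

t_p ≈ 1.05 s

Matching coefficients with s² + 2ζω_n s + ω_n² gives ω_n² = 9.30 ⇒ ω_n = 3.05 rad/s, and ζ = 1.13/(2ω_n) = 0.185.
ω_d = ω_n√(1−ζ²) = 3.00 rad/s. Then t_p = π/ω_d = 1.05 s.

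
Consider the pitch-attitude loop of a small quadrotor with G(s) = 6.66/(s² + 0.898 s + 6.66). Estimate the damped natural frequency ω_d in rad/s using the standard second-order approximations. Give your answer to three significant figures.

Matching coefficients with s² + 2ζω_n s + ω_n² gives ω_n² = 6.66 ⇒ ω_n = 2.58 rad/s, and ζ = 0.898/(2ω_n) = 0.174.
ω_d = 2.58·√(1 − 0.174²) = 2.54 rad/s.

ω_d ≈ 2.54 rad/s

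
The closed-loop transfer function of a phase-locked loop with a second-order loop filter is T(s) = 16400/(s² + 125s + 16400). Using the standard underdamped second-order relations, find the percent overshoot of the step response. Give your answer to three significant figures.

Matching coefficients with s² + 2ζω_n s + ω_n² gives ω_n² = 16400 ⇒ ω_n = 128 rad/s, and ζ = 125/(2ω_n) = 0.488.
Overshoot: exp(−π·0.488/√(1−0.488²)) = 0.173, i.e. 17.3%.

%OS ≈ 17.3%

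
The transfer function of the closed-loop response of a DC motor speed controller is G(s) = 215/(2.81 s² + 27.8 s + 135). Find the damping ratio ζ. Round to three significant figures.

ζ ≈ 0.714

Dividing through by 2.81: denominator becomes s² + 9.893 s + 48.04.
So ω_n = √48.04 = 6.93 rad/s and ζ = 9.893/(2·6.93) = 0.714.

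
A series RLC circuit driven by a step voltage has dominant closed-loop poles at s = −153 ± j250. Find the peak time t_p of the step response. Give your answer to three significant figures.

t_p = π/ω_d with ω_d = 250 (the imaginary part), so t_p = 0.0126 s.

t_p ≈ 0.0126 s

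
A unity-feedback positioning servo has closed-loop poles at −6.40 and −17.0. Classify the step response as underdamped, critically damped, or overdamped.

overdamped

Since the poles are distinct, negative and real, the response is overdamped.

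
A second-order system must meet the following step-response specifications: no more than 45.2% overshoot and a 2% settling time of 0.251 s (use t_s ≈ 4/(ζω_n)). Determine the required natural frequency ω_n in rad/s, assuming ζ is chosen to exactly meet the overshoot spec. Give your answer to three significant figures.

ζ = −ln(OS)/√(π² + (ln OS)²). With OS = 0.452, ln OS = −0.7941 and ζ = 0.7941/3.240 = 0.245.
From t_s ≈ 4/(ζω_n): ω_n = 4/(ζ·t_s) = 4/(0.245·0.251) = 65.0 rad/s.

ω_n ≈ 65.0 rad/s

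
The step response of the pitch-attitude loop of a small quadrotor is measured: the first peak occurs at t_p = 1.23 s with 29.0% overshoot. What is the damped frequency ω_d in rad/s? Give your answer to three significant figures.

ω_d ≈ 2.55 rad/s

t_p = π/ω_d, so ω_d = π/1.23 = 2.55 rad/s.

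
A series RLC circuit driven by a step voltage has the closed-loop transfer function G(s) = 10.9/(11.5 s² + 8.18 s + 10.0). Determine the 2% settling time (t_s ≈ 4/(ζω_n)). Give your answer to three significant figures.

t_s ≈ 11.2 s

Dividing through by 11.5: denominator becomes s² + 0.7113 s + 0.8696.
So ω_n = √0.8696 = 0.933 rad/s and ζ = 0.7113/(2·0.933) = 0.381.
t_s ≈ 4/(ζω_n) = 11.2 s.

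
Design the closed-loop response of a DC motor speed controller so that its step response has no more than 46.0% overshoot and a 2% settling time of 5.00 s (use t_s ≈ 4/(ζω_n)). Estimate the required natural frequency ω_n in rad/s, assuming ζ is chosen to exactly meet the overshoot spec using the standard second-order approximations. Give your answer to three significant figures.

From %OS = 100·exp(−πζ/√(1−ζ²)), invert to get ζ = −ln(OS)/√(π² + ln²(OS)) with OS = 0.460.
−ln 0.460 = 0.7765, so ζ = 0.7765/√(π² + 0.6030) = 0.240.
Then ω_n = 4/(ζ t_s) = 4/(0.240 × 5.00) = 3.33 rad/s.

ω_n ≈ 3.33 rad/s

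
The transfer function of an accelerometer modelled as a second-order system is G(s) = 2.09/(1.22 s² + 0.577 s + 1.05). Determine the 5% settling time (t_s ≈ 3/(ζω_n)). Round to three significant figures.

Dividing through by 1.22: denominator becomes s² + 0.4730 s + 0.8607.
So ω_n = √0.8607 = 0.928 rad/s and ζ = 0.4730/(2·0.928) = 0.255.
t_s ≈ 3/(ζω_n) = 12.7 s.

t_s ≈ 12.7 s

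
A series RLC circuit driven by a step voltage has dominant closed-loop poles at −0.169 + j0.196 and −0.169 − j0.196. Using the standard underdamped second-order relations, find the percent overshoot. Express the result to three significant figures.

With σ = 0.169, ω_d = 0.196: ω_n = √(σ²+ω_d²) = 0.259 rad/s, ζ = σ/ω_n = 0.653.
%OS = 100 e^{−πζ/√(1−ζ²)} with ζ = 0.653 gives 6.66%.

%OS ≈ 6.66%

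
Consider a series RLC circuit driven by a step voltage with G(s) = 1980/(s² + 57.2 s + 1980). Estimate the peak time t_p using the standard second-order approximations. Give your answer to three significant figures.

t_p ≈ 0.0922 s

ω_n = √1980 = 44.5 rad/s; ζ = 57.2/(2·44.5) = 0.643.
ω_d = 44.5·√(1 − 0.643²) = 34.1 rad/s. Then t_p = π/ω_d = 0.0922 s.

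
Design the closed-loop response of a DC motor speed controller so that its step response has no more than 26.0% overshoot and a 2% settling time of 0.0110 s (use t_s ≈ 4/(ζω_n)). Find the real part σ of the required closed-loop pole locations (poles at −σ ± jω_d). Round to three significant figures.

The settling-time spec alone fixes σ = ζω_n = 4/t_s = 4/0.0110 = 364.
(Overshoot then fixes ζ = 0.394 and hence ω_d = σ·√(1−ζ²)/ζ = 848 rad/s.)

σ ≈ 364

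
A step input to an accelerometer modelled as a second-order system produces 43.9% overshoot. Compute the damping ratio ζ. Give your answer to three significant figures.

ζ ≈ 0.253

From %OS = 100·exp(−πζ/√(1−ζ²)), invert to get ζ = −ln(OS)/√(π² + ln²(OS)) with OS = 0.439.
−ln 0.439 = 0.8233, so ζ = 0.8233/√(π² + 0.6778) = 0.253.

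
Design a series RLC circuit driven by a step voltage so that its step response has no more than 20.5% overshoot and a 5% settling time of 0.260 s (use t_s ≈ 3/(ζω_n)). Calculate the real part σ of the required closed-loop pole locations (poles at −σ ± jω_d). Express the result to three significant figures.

σ ≈ 11.5

The settling-time spec alone fixes σ = ζω_n = 3/t_s = 3/0.260 = 11.5.
(Overshoot then fixes ζ = 0.450 and hence ω_d = σ·√(1−ζ²)/ζ = 22.9 rad/s.)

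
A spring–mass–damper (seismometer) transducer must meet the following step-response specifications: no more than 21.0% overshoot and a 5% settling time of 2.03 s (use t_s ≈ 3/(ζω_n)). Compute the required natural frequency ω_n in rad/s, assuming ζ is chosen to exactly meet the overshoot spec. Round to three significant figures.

Inverting the overshoot relation: ζ = |ln 0.210|/√(π² + ln²0.210) = 0.445.
Then ω_n = 3/(ζ t_s) = 3/(0.445 × 2.03) = 3.32 rad/s.

ω_n ≈ 3.32 rad/s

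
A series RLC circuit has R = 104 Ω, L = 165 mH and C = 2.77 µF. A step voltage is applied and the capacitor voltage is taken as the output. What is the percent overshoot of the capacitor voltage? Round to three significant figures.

%OS ≈ 50.4%

For a series RLC circuit (capacitor voltage as output), ω_n = 1/√(LC) = 1/√(165 mH · 2.77 µF) = 1480 rad/s.
ζ = (R/2)·√(C/L) = (104/2)·√(2.77 µF/165 mH) = 0.213.
%OS = 100 e^{−πζ/√(1−ζ²)} with ζ = 0.213 gives 50.4%.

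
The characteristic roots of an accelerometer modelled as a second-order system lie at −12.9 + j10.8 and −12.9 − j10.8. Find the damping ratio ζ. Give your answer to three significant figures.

The poles are at −σ ± jω_d with σ = 12.9 and ω_d = 10.8, so ω_n = √(σ²+ω_d²) = 16.8 rad/s and ζ = σ/ω_n = 0.767.

ζ ≈ 0.767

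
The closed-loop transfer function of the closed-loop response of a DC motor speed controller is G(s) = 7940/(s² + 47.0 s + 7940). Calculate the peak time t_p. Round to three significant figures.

ω_n = √7940 = 89.1 rad/s; ζ = 47.0/(2·89.1) = 0.264.
ω_d = ω_n√(1−ζ²) = 86.0 rad/s. Then t_p = π/ω_d = 0.0366 s.

t_p ≈ 0.0366 s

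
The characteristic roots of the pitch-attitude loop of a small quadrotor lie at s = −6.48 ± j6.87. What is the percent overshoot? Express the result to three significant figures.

%OS ≈ 5.17%

The poles are at −σ ± jω_d with σ = 6.48 and ω_d = 6.87, so ω_n = √(σ²+ω_d²) = 9.44 rad/s and ζ = σ/ω_n = 0.686.
%OS = 100 e^{−πζ/√(1−ζ²)} with ζ = 0.686 gives 5.17%.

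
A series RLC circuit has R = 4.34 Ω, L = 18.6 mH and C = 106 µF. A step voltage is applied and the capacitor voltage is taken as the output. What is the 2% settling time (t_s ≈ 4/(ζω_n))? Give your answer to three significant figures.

t_s ≈ 0.0343 s

For a series RLC circuit (capacitor voltage as output), ω_n = 1/√(LC) = 1/√(18.6 mH · 106 µF) = 712 rad/s.
ζ = (R/2)·√(C/L) = (4.34/2)·√(106 µF/18.6 mH) = 0.164.
t_s ≈ 4/(ζω_n) = 0.0343 s.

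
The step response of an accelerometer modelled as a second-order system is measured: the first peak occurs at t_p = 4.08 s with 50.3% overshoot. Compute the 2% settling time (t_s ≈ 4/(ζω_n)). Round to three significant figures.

t_s ≈ 23.7 s

The overshoot fixes ζ = −ln(OS)/√(π²+ln²(OS)) = 0.214.
t_p = π/ω_d ⇒ ω_d = 0.770 rad/s; then ω_n = ω_d/√(1−ζ²) = 0.788 rad/s.
t_s ≈ 4/(ζω_n) = 4/(0.214·0.788) = 23.7 s.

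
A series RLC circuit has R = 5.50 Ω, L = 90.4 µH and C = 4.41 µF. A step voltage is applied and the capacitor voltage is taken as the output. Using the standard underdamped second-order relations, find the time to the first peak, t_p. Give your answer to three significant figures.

t_p ≈ 0.0000790 s

For a series RLC circuit (capacitor voltage as output), ω_n = 1/√(LC) = 1/√(90.4 µH · 4.41 µF) = 50100 rad/s.
ζ = (R/2)·√(C/L) = (5.50/2)·√(4.41 µF/90.4 µH) = 0.607.
ω_d = ω_n√(1−ζ²) = 39800 rad/s. t_p = π/ω_d = 0.0000790 s.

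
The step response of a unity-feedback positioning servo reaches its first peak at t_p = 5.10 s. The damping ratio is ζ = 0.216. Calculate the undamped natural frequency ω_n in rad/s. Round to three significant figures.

Peak time t_p = π/ω_d, so ω_d = π/t_p = π/5.10 = 0.616 rad/s.
ω_n = ω_d/√(1−ζ²) = 0.616/√0.953 = 0.631 rad/s.

ω_n ≈ 0.631 rad/s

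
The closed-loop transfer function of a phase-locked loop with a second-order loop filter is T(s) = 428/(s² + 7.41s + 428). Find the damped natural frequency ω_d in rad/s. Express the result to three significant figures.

ω_d ≈ 20.4 rad/s

Comparing the denominator to s² + 2ζω_n s + ω_n²: ω_n = √428 = 20.7 rad/s, and 2ζω_n = 7.41 so ζ = 7.41/(2·20.7) = 0.179.
The damped frequency ω_d = ω_n√(1−ζ²) = 20.4 rad/s.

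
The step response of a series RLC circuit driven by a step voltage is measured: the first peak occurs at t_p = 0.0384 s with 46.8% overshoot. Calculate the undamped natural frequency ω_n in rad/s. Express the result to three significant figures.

The overshoot fixes ζ = −ln(OS)/√(π²+ln²(OS)) = 0.235.
From t_p = π/ω_d, ω_d = π/0.0384 = 81.8 rad/s, so ω_n = ω_d/√(1−ζ²) = 84.2 rad/s.

ω_n ≈ 84.2 rad/s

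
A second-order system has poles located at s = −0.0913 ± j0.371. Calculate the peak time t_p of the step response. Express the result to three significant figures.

t_p = π/ω_d with ω_d = 0.371 (the imaginary part), so t_p = 8.47 s.

t_p ≈ 8.47 s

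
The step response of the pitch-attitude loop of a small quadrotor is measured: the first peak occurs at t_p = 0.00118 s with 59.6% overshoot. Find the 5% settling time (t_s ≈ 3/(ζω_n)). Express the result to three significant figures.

From the overshoot, ζ = −ln(OS)/√(π²+ln²(OS)) = 0.163.
From t_p = π/ω_d, ω_d = π/0.00118 = 2660 rad/s, so ω_n = ω_d/√(1−ζ²) = 2700 rad/s.
t_s ≈ 3/(ζω_n) = 3/(0.163·2700) = 0.00684 s.

t_s ≈ 0.00684 s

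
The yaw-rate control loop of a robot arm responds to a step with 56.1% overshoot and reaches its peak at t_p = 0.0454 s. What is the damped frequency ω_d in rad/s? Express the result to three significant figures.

t_p = π/ω_d, so ω_d = π/0.0454 = 69.2 rad/s.

ω_d ≈ 69.2 rad/s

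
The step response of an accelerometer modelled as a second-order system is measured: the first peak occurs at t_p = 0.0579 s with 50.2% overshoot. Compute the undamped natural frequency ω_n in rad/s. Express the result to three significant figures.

ω_n ≈ 55.5 rad/s

The overshoot fixes ζ = −ln(OS)/√(π²+ln²(OS)) = 0.214.
t_p = π/ω_d ⇒ ω_d = 54.3 rad/s; then ω_n = ω_d/√(1−ζ²) = 55.5 rad/s.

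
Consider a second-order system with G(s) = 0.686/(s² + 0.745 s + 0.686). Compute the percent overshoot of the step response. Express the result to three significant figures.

%OS ≈ 20.6%

Comparing the denominator to s² + 2ζω_n s + ω_n²: ω_n = √0.686 = 0.828 rad/s, and 2ζω_n = 0.745 so ζ = 0.745/(2·0.828) = 0.450.
%OS = 100·exp(−πζ/√(1−ζ²)) = 20.6%.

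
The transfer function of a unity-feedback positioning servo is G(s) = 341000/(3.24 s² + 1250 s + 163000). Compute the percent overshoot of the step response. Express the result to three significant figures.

%OS ≈ 0.502%

Dividing through by 3.24: denominator becomes s² + 385.8 s + 50310.
So ω_n = √50310 = 224 rad/s and ζ = 385.8/(2·224) = 0.860.
Overshoot: exp(−π·0.860/√(1−0.860²)) = 0.00502, i.e. 0.502%.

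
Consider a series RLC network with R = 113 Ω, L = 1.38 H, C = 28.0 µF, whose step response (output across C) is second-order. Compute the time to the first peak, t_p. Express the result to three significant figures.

t_p ≈ 0.0202 s

For a series RLC circuit (capacitor voltage as output), ω_n = 1/√(LC) = 1/√(1.38 H · 28.0 µF) = 161 rad/s.
ζ = (R/2)·√(C/L) = (113/2)·√(28.0 µF/1.38 H) = 0.255.
The damped frequency ω_d = ω_n√(1−ζ²) = 156 rad/s. t_p = π/ω_d = 0.0202 s.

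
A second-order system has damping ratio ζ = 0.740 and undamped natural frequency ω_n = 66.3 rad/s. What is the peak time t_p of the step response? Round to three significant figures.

The damped frequency is ω_d = ω_n√(1−ζ²) = 66.3·√(1−0.548) = 44.6 rad/s.
Peak time t_p = π/ω_d = π/44.6 = 0.0704 s.

t_p ≈ 0.0704 s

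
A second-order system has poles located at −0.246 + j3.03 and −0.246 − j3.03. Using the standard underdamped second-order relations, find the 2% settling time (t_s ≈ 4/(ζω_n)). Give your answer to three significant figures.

t_s ≈ 16.3 s

For poles at −σ ± jω_d, ζω_n = σ = 0.246, so t_s ≈ 4/σ = 16.3 s.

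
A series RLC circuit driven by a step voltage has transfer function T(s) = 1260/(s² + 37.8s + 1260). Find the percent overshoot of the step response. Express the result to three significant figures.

Comparing the denominator to s² + 2ζω_n s + ω_n²: ω_n = √1260 = 35.5 rad/s, and 2ζω_n = 37.8 so ζ = 37.8/(2·35.5) = 0.532.
Overshoot: exp(−π·0.532/√(1−0.532²)) = 0.139, i.e. 13.9%.

%OS ≈ 13.9%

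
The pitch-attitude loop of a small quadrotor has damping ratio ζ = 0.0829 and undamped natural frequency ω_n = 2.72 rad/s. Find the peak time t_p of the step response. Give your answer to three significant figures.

t_p ≈ 1.16 s

The damped frequency is ω_d = ω_n√(1−ζ²) = 2.72·√(1−0.00687) = 2.71 rad/s.
Peak time t_p = π/ω_d = π/2.71 = 1.16 s.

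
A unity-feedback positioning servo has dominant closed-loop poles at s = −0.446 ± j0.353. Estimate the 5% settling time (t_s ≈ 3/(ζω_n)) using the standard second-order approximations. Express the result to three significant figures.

t_s ≈ 6.73 s

For poles at −σ ± jω_d, ζω_n = σ = 0.446, so t_s ≈ 3/σ = 6.73 s.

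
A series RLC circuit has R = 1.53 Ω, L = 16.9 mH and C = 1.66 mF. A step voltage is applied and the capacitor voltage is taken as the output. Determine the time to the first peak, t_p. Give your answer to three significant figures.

t_p ≈ 0.0171 s

For a series RLC circuit (capacitor voltage as output), ω_n = 1/√(LC) = 1/√(16.9 mH · 1.66 mF) = 189 rad/s.
ζ = (R/2)·√(C/L) = (1.53/2)·√(1.66 mF/16.9 mH) = 0.240.
The damped frequency ω_d = ω_n√(1−ζ²) = 183 rad/s. t_p = π/ω_d = 0.0171 s.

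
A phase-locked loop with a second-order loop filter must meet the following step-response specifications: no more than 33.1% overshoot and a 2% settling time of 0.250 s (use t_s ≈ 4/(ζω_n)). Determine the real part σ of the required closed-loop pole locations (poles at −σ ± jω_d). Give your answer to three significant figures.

The settling-time spec alone fixes σ = ζω_n = 4/t_s = 4/0.250 = 16.0.
(Overshoot then fixes ζ = 0.332 and hence ω_d = σ·√(1−ζ²)/ζ = 45.5 rad/s.)

σ ≈ 16.0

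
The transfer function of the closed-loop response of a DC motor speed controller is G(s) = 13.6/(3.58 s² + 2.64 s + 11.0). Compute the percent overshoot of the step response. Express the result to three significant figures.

Dividing through by 3.58: denominator becomes s² + 0.7374 s + 3.073.
So ω_n = √3.073 = 1.75 rad/s and ζ = 0.7374/(2·1.75) = 0.210.
Overshoot: exp(−π·0.210/√(1−0.210²)) = 0.509, i.e. 50.9%.

%OS ≈ 50.9%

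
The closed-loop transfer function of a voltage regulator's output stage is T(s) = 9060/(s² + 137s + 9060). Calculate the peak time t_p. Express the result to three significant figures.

Comparing the denominator to s² + 2ζω_n s + ω_n²: ω_n = √9060 = 95.2 rad/s, and 2ζω_n = 137 so ζ = 137/(2·95.2) = 0.720.
The damped frequency ω_d = ω_n√(1−ζ²) = 66.1 rad/s. Then t_p = π/ω_d = 0.0475 s.

t_p ≈ 0.0475 s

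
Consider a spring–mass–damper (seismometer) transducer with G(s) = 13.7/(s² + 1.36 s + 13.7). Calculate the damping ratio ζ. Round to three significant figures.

Comparing the denominator to s² + 2ζω_n s + ω_n²: ω_n = √13.7 = 3.70 rad/s, and 2ζω_n = 1.36 so ζ = 1.36/(2·3.70) = 0.184.

ζ ≈ 0.184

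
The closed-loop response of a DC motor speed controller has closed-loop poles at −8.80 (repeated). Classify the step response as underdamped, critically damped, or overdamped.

Since there is a repeated negative-real pole, the response is critically damped.

critically damped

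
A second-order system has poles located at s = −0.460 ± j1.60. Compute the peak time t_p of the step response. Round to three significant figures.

t_p = π/ω_d with ω_d = 1.60 (the imaginary part), so t_p = 1.96 s.

t_p ≈ 1.96 s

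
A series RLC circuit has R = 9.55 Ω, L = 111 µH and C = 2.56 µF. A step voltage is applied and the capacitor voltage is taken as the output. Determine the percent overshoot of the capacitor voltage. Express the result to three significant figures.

For a series RLC circuit (capacitor voltage as output), ω_n = 1/√(LC) = 1/√(111 µH · 2.56 µF) = 59300 rad/s.
ζ = (R/2)·√(C/L) = (9.55/2)·√(2.56 µF/111 µH) = 0.725.
%OS = 100·exp(−πζ/√(1−ζ²)) = 3.66%.

%OS ≈ 3.66%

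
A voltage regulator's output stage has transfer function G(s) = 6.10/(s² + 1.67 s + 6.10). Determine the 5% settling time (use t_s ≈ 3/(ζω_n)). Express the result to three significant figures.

Matching coefficients with s² + 2ζω_n s + ω_n² gives ω_n² = 6.10 ⇒ ω_n = 2.47 rad/s, and ζ = 1.67/(2ω_n) = 0.338.
t_s ≈ 3/(ζω_n) = 3/(0.338·2.47) = 3.59 s.

t_s ≈ 3.59 s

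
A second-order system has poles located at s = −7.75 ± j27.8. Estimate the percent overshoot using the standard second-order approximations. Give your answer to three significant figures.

%OS ≈ 41.7%

|pole| = ω_n = √(7.75² + 27.8²) = 28.9 rad/s; ζ = cos θ = σ/ω_n = 0.269.
%OS = 100·exp(−πζ/√(1−ζ²)) = 41.7%.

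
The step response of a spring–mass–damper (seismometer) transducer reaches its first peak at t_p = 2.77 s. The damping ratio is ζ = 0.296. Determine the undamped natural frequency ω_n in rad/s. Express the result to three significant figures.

ω_n ≈ 1.19 rad/s

Peak time t_p = π/ω_d, so ω_d = π/t_p = π/2.77 = 1.13 rad/s.
ω_n = ω_d/√(1−ζ²) = 1.13/√0.912 = 1.19 rad/s.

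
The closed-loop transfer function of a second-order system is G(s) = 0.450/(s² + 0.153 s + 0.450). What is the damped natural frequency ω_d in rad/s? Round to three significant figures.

ω_d ≈ 0.666 rad/s

Matching coefficients with s² + 2ζω_n s + ω_n² gives ω_n² = 0.450 ⇒ ω_n = 0.671 rad/s, and ζ = 0.153/(2ω_n) = 0.114.
ω_d = ω_n√(1−ζ²) = 0.666 rad/s.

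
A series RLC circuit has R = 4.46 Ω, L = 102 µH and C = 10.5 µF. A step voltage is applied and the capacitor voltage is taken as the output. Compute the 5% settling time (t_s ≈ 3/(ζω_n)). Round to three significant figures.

For a series RLC circuit (capacitor voltage as output), ω_n = 1/√(LC) = 1/√(102 µH · 10.5 µF) = 30600 rad/s.
ζ = (R/2)·√(C/L) = (4.46/2)·√(10.5 µF/102 µH) = 0.715.
t_s ≈ 3/(ζω_n) = 0.000137 s.

t_s ≈ 0.000137 s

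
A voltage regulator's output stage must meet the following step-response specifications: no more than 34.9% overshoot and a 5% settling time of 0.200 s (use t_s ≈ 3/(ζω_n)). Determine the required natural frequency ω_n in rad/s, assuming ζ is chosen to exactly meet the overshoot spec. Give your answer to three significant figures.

ω_n ≈ 47.2 rad/s

Inverting the overshoot relation: ζ = |ln 0.349|/√(π² + ln²0.349) = 0.318.
From t_s ≈ 3/(ζω_n): ω_n = 3/(ζ·t_s) = 3/(0.318·0.200) = 47.2 rad/s.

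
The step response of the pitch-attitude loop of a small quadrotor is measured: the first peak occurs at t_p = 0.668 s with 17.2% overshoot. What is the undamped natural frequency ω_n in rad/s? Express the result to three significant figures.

ζ from %OS: ζ = |ln 0.172|/√(π²+ln²0.172) = 0.489.
t_p = π/ω_d ⇒ ω_d = 4.70 rad/s; then ω_n = ω_d/√(1−ζ²) = 5.39 rad/s.

ω_n ≈ 5.39 rad/s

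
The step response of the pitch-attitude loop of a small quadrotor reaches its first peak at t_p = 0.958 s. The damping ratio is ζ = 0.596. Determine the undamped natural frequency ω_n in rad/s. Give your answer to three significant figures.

Peak time t_p = π/ω_d, so ω_d = π/t_p = π/0.958 = 3.28 rad/s.
ω_n = ω_d/√(1−ζ²) = 3.28/√0.645 = 4.08 rad/s.

ω_n ≈ 4.08 rad/s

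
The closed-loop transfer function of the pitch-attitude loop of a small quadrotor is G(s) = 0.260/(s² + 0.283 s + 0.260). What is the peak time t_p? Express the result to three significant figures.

t_p ≈ 6.41 s

ω_n = √0.260 = 0.510 rad/s; ζ = 0.283/(2·0.510) = 0.278.
The damped frequency ω_d = ω_n√(1−ζ²) = 0.490 rad/s. Then t_p = π/ω_d = 6.41 s.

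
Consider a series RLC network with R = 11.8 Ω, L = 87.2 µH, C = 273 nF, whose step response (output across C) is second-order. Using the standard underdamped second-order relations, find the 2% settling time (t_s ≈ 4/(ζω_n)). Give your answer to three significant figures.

For a series RLC circuit (capacitor voltage as output), ω_n = 1/√(LC) = 1/√(87.2 µH · 273 nF) = 205000 rad/s.
ζ = (R/2)·√(C/L) = (11.8/2)·√(273 nF/87.2 µH) = 0.330.
t_s ≈ 4/(ζω_n) = 0.0000591 s.

t_s ≈ 0.0000591 s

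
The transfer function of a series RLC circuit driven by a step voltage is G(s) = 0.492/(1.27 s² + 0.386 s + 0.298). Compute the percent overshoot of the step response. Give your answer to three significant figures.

Dividing through by 1.27: denominator becomes s² + 0.3039 s + 0.2346.
So ω_n = √0.2346 = 0.484 rad/s and ζ = 0.3039/(2·0.484) = 0.314.
Overshoot: exp(−π·0.314/√(1−0.314²)) = 0.354, i.e. 35.4%.

%OS ≈ 35.4%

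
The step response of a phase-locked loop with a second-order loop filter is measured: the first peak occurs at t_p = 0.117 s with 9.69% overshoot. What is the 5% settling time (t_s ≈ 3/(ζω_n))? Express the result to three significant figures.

From the overshoot, ζ = −ln(OS)/√(π²+ln²(OS)) = 0.596.
From t_p = π/ω_d, ω_d = π/0.117 = 26.9 rad/s, so ω_n = ω_d/√(1−ζ²) = 33.5 rad/s.
t_s ≈ 3/(ζω_n) = 3/(0.596·33.5) = 0.150 s.

t_s ≈ 0.150 s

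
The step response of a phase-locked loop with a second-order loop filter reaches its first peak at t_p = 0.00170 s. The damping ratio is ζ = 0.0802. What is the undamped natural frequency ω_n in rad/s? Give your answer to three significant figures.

Peak time t_p = π/ω_d, so ω_d = π/t_p = π/0.00170 = 1850 rad/s.
ω_n = ω_d/√(1−ζ²) = 1850/√0.994 = 1850 rad/s.

ω_n ≈ 1850 rad/s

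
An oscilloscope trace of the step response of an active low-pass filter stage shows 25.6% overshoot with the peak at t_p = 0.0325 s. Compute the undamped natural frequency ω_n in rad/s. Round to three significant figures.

From the overshoot, ζ = −ln(OS)/√(π²+ln²(OS)) = 0.398.
t_p = π/ω_d ⇒ ω_d = 96.7 rad/s; then ω_n = ω_d/√(1−ζ²) = 105 rad/s.

ω_n ≈ 105 rad/s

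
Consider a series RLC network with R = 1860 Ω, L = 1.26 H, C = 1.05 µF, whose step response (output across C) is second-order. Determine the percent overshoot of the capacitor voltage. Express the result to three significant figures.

%OS ≈ 0.643%

For a series RLC circuit (capacitor voltage as output), ω_n = 1/√(LC) = 1/√(1.26 H · 1.05 µF) = 869 rad/s.
ζ = (R/2)·√(C/L) = (1860/2)·√(1.05 µF/1.26 H) = 0.849.
%OS = 100 e^{−πζ/√(1−ζ²)} with ζ = 0.849 gives 0.643%.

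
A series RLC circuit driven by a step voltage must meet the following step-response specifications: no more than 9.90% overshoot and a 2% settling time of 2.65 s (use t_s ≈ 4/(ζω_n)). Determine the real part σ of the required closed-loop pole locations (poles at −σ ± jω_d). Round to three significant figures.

The settling-time spec alone fixes σ = ζω_n = 4/t_s = 4/2.65 = 1.51.
(Overshoot then fixes ζ = 0.593 and hence ω_d = σ·√(1−ζ²)/ζ = 2.05 rad/s.)

σ ≈ 1.51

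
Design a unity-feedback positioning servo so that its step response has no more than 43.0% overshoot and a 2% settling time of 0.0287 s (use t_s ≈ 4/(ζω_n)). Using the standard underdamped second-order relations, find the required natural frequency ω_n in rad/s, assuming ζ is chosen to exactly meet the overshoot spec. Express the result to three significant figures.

Inverting the overshoot relation: ζ = |ln 0.430|/√(π² + ln²0.430) = 0.259.
From t_s ≈ 4/(ζω_n): ω_n = 4/(ζ·t_s) = 4/(0.259·0.0287) = 537 rad/s.

ω_n ≈ 537 rad/s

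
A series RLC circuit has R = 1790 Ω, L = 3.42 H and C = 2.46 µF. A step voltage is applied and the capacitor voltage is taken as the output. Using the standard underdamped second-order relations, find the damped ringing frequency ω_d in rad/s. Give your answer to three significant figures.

ω_d ≈ 224 rad/s

For a series RLC circuit (capacitor voltage as output), ω_n = 1/√(LC) = 1/√(3.42 H · 2.46 µF) = 345 rad/s.
ζ = (R/2)·√(C/L) = (1790/2)·√(2.46 µF/3.42 H) = 0.759.
ω_d = ω_n√(1−ζ²) = 224 rad/s.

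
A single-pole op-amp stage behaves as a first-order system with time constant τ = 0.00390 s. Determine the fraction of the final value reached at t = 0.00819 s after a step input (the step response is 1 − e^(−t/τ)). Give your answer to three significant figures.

y/y_∞ ≈ 0.878

y(t)/y_∞ = 1 − e^(−t/τ) = 1 − e^(−0.00819/0.00390) = 1 − e^(−2.10) = 0.878.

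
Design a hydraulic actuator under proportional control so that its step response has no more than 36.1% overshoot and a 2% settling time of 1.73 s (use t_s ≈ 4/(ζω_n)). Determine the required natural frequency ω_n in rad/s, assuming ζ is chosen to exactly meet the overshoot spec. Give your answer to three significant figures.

From %OS = 100·exp(−πζ/√(1−ζ²)), invert to get ζ = −ln(OS)/√(π² + ln²(OS)) with OS = 0.361.
−ln 0.361 = 1.019, so ζ = 1.019/√(π² + 1.038) = 0.308.
From t_s ≈ 4/(ζω_n): ω_n = 4/(ζ·t_s) = 4/(0.308·1.73) = 7.49 rad/s.

ω_n ≈ 7.49 rad/s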